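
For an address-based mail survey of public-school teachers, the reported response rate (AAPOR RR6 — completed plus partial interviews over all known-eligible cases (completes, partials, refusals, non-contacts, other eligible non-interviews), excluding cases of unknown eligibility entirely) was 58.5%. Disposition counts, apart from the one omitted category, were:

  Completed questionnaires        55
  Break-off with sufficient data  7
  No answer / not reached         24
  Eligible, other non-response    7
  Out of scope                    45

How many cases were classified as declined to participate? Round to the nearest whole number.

13

Top = 55 + 7 = 62
RR6 = 62 / D = 0.585
D = 62 / 0.585 = 106.0
Rest of base = 93
declined to participate = 106.0 − 93 ≈ 13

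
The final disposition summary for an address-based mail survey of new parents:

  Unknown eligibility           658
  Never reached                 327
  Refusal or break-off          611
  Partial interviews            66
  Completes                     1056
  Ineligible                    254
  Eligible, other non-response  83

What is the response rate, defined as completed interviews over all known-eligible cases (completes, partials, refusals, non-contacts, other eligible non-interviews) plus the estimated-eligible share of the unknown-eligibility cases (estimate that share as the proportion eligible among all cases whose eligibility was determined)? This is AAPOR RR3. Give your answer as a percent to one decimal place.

Numerator = 1056
Known eligible = 1056 + 66 + 611 + 327 + 83 = 2143
e = 2143 / (2143 + 254) = 2143 / 2397 = 0.8940
Eligible share of unknowns = 0.8940 × 658 = 588.25
Denom = 2143 + 588.25 = 2731.25
RR3 = 1056 / 2731.25 = 0.3866

38.7%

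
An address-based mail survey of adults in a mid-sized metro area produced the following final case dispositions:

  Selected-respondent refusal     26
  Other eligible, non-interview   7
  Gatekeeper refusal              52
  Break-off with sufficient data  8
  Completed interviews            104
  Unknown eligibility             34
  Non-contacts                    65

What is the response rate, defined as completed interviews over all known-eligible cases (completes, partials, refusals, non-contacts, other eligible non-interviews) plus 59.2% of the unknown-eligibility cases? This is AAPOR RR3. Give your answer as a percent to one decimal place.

36.9%

Refusals = 52 + 26 = 78
Numerator → 104
Known eligible → 104 + 8 + 78 + 65 + 7 = 262
Estimated eligible among unknowns → 0.5920 × 34 = 20.13
Base → 262 + 20.13 = 282.13
RR3 = 104 / 282.13 = 0.3686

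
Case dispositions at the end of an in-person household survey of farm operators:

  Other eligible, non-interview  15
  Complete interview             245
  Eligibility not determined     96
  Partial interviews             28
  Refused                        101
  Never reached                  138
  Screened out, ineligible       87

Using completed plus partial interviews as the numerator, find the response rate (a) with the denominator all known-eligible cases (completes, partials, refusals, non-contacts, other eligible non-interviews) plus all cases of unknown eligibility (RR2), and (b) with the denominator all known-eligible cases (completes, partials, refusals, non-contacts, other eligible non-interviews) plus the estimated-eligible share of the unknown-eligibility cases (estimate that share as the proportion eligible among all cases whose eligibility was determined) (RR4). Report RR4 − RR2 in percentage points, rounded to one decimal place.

1.0

Num: 245 + 28 = 273
Denominator: 245 + 28 + 101 + 138 + 15 + 96 = 623
RR2 = 273 / 623 = 0.4382
Determined eligible: 245 + 28 + 101 + 138 + 15 = 527
e = 527 / (527 + 87) = 527 / 614 = 0.8583
Eligible share of unknowns: 0.8583 × 96 = 82.40
Denominator: 527 + 82.40 = 609.40
RR4 = 273 / 609.40 = 0.4480
Difference = 44.80 − 43.82 = 0.98 percentage points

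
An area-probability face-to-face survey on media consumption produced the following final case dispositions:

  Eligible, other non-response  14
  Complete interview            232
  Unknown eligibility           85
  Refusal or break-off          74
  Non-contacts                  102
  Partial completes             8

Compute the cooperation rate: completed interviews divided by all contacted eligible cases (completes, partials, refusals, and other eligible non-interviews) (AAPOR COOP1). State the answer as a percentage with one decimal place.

Numerator = 232
Denominator = 232 + 8 + 74 + 14 = 328
COOP1 = 232 / 328 = 0.7073

70.7%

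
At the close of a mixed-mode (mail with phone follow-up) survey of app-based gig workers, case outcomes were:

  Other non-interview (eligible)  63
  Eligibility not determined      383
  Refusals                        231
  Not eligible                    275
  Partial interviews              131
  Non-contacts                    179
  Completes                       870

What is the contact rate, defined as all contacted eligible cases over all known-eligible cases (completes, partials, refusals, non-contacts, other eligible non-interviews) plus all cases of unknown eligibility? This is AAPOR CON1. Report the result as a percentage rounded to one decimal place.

69.7%

Num = 870 + 131 + 231 + 63 = 1295
Denominator = 870 + 131 + 231 + 179 + 63 + 383 = 1857
CON1 = 1295 / 1857 = 0.6974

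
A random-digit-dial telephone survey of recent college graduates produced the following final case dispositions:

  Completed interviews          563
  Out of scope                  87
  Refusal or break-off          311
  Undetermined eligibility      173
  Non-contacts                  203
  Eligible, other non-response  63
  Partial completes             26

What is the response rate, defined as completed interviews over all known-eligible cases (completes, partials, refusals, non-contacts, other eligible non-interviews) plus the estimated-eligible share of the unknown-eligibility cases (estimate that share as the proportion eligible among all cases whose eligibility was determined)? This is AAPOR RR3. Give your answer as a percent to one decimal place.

42.4%

Numerator = 563
Known eligible = 563 + 26 + 311 + 203 + 63 = 1166
e = 1166 / (1166 + 87) = 1166 / 1253 = 0.9306
Eligible share of unknowns = 0.9306 × 173 = 160.99
Denom = 1166 + 160.99 = 1326.99
RR3 = 563 / 1326.99 = 0.4243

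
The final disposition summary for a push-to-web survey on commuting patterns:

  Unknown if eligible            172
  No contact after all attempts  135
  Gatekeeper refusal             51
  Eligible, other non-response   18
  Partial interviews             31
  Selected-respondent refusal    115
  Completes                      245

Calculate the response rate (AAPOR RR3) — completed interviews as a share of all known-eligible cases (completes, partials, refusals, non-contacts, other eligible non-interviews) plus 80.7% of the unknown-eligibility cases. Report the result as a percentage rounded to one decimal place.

33.4%

Refusals = 51 + 115 = 166
Numerator = 245
Known eligible = 245 + 31 + 166 + 135 + 18 = 595
e × U = 0.8070 × 172 = 138.80
Denominator = 595 + 138.80 = 733.80
RR3 = 245 / 733.80 = 0.3339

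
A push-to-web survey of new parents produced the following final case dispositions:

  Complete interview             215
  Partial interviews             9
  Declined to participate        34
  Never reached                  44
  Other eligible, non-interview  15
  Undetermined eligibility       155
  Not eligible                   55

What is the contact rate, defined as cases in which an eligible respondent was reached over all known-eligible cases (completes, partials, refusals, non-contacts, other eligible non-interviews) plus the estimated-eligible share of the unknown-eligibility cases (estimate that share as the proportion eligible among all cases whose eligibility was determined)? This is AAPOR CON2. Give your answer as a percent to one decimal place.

Top: 215 + 9 + 34 + 15 = 273
Determined eligible: 215 + 9 + 34 + 44 + 15 = 317
e = 317 / (317 + 55) = 317 / 372 = 0.8522
e × U: 0.8522 × 155 = 132.09
Denom: 317 + 132.09 = 449.09
CON2 = 273 / 449.09 = 0.6079

60.8%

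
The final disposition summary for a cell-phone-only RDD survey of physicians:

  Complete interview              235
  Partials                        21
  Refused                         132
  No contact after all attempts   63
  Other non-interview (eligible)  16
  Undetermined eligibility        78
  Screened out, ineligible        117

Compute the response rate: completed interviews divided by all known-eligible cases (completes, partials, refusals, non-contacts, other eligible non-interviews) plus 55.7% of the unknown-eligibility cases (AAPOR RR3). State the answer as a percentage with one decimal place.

46.0%

Num = 235
Determined eligible = 235 + 21 + 132 + 63 + 16 = 467
Estimated eligible among unknowns = 0.5570 × 78 = 43.45
Denominator = 467 + 43.45 = 510.45
RR3 = 235 / 510.45 = 0.4604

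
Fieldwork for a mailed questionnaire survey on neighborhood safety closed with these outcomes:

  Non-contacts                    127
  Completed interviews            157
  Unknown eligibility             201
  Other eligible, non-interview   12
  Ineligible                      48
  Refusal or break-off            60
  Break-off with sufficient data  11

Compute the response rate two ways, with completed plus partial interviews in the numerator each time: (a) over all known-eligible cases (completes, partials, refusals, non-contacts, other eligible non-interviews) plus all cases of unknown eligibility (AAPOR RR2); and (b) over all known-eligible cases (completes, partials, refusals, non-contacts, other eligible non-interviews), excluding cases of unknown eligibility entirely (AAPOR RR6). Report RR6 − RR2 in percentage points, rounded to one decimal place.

Numerator → 157 + 11 = 168
Denominator → 157 + 11 + 60 + 127 + 12 + 201 = 568
RR2 = 168 / 568 = 0.2958
Denominator → 157 + 11 + 60 + 127 + 12 = 367
RR6 = 168 / 367 = 0.4578
Difference = 45.78 − 29.58 = 16.20 percentage points

16.2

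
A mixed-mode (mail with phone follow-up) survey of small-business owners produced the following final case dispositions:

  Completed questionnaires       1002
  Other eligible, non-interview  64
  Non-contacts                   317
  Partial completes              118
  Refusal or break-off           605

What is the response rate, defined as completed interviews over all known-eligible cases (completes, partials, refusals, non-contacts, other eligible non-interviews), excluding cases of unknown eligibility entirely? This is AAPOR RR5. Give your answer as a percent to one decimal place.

Num: 1002
Denominator: 1002 + 118 + 605 + 317 + 64 = 2106
RR5 = 1002 / 2106 = 0.4758

47.6%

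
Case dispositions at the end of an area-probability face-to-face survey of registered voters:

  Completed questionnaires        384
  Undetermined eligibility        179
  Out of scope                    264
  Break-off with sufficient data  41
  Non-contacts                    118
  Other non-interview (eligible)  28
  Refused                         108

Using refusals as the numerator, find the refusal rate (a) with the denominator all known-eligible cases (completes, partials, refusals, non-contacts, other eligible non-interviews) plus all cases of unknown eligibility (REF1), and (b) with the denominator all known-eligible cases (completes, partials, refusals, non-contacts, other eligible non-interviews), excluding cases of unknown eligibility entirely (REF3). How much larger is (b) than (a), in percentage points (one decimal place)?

3.3

Num: 108
Denominator: 384 + 41 + 108 + 118 + 28 + 179 = 858
REF1 = 108 / 858 = 0.1259
Denominator: 384 + 41 + 108 + 118 + 28 = 679
REF3 = 108 / 679 = 0.1591
Difference = 15.91 − 12.59 = 3.32 percentage points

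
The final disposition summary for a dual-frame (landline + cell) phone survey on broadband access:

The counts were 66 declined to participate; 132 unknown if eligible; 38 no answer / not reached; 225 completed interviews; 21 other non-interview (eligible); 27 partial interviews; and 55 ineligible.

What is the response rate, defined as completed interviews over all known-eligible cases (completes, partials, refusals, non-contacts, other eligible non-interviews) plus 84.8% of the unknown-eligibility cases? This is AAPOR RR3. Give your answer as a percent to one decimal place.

Numerator → 225
Eligible (known) → 225 + 27 + 66 + 38 + 21 = 377
Eligible share of unknowns → 0.8480 × 132 = 111.94
Denominator → 377 + 111.94 = 488.94
RR3 = 225 / 488.94 = 0.4602

46.0%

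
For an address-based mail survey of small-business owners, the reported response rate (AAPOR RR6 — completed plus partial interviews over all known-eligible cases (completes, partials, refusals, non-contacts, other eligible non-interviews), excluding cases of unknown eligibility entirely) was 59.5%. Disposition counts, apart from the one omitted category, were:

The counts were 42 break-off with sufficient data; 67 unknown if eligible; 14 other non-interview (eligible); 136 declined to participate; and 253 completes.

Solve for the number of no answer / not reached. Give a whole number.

Numerator = 253 + 42 = 295
RR6 = 295 / D = 0.595
D = 295 / 0.595 = 495.8
Remaining denominator categories sum to 445
no answer / not reached = 495.8 − 445 ≈ 51

51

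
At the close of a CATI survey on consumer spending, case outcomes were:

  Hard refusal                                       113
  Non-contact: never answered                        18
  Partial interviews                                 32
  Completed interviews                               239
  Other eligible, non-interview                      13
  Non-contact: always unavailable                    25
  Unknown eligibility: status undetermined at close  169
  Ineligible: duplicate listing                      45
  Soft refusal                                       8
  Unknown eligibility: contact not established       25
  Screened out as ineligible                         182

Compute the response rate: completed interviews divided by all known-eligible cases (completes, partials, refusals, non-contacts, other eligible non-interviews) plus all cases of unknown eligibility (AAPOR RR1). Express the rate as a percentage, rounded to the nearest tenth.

37.2%

Refusal or break-off = 113 + 8 = 121
Never reached = 18 + 25 = 43
Undetermined eligibility = 25 + 169 = 194
Not eligible = 182 + 45 = 227
Numerator = 239
Denominator = 239 + 32 + 121 + 43 + 13 + 194 = 642
RR1 = 239 / 642 = 0.3723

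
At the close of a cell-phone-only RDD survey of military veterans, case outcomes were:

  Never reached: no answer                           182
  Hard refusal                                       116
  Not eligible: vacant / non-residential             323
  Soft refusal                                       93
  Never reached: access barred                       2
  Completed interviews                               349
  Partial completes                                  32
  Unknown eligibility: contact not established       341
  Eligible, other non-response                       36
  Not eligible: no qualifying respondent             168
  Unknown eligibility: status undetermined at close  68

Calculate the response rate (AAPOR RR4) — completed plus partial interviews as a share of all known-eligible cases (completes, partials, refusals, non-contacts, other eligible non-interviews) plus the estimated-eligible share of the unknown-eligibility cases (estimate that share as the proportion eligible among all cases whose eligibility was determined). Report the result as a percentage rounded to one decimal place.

Refusal or break-off = 116 + 93 = 209
Non-contacts = 182 + 2 = 184
Undetermined eligibility = 341 + 68 = 409
Ineligible = 168 + 323 = 491
Numerator → 349 + 32 = 381
Known eligible → 349 + 32 + 209 + 184 + 36 = 810
e = 810 / (810 + 491) = 810 / 1301 = 0.6226
Estimated eligible among unknowns → 0.6226 × 409 = 254.64
Denom → 810 + 254.64 = 1064.64
RR4 = 381 / 1064.64 = 0.3579

35.8%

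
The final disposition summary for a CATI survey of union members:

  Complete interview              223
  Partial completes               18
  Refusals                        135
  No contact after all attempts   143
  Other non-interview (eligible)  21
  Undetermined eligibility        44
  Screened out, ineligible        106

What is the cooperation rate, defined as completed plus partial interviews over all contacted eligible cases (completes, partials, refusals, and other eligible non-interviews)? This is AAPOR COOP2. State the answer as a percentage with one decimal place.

60.7%

Numerator: 223 + 18 = 241
Base: 223 + 18 + 135 + 21 = 397
COOP2 = 241 / 397 = 0.6071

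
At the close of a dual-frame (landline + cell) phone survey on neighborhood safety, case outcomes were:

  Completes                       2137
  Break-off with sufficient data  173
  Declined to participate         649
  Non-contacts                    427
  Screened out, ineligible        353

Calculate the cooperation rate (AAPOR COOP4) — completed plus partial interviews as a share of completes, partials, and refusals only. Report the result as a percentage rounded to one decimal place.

Top = 2137 + 173 = 2310
Denom = 2137 + 173 + 649 = 2959
COOP4 = 2310 / 2959 = 0.7807

78.1%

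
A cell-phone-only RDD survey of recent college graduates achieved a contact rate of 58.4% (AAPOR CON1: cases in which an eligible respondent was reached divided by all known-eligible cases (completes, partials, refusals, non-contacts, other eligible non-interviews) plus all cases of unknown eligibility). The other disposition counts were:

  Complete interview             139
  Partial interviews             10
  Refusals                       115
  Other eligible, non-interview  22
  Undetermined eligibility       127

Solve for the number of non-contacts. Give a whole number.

Num: 139 + 10 + 115 + 22 = 286
CON1 = 286 / D = 0.584
D = 286 / 0.584 = 489.7
Remaining denominator categories sum to 413
non-contacts = 489.7 − 413 ≈ 77

77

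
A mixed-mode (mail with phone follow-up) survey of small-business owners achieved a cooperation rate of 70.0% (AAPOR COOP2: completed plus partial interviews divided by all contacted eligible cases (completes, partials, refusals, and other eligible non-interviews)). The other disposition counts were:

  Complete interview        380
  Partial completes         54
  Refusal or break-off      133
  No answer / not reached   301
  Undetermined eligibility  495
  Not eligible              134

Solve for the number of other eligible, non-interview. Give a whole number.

53

Numerator → 380 + 54 = 434
COOP2 = 434 / D = 0.700
D = 434 / 0.700 = 620.0
Other denominator terms total 567
other eligible, non-interview = 620.0 − 567 ≈ 53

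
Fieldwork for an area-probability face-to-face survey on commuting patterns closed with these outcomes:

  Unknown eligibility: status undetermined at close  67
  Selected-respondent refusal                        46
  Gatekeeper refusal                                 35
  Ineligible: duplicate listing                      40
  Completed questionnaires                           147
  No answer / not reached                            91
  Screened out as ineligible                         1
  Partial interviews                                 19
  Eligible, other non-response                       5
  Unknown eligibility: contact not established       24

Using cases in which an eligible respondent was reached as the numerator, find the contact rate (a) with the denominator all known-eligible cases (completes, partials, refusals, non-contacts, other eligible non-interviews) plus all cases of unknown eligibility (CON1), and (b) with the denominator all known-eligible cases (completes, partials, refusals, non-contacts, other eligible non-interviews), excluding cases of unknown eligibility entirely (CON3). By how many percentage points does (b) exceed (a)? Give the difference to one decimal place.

15.4

Refusals = 35 + 46 = 81
Unknown eligibility = 24 + 67 = 91
Not eligible = 1 + 40 = 41
Top → 147 + 19 + 81 + 5 = 252
Denom → 147 + 19 + 81 + 91 + 5 + 91 = 434
CON1 = 252 / 434 = 0.5806
Denom → 147 + 19 + 81 + 91 + 5 = 343
CON3 = 252 / 343 = 0.7347
Difference = 73.47 − 58.06 = 15.41 percentage points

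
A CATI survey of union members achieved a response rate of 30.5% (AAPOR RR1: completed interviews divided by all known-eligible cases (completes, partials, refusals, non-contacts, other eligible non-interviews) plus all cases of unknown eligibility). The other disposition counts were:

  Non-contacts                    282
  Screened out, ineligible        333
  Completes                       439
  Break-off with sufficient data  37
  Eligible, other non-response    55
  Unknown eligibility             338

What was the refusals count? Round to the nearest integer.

288

RR1 = 439 / D = 0.305
D = 439 / 0.305 = 1439.3
Other denominator terms total 1151
refusals = 1439.3 − 1151 ≈ 288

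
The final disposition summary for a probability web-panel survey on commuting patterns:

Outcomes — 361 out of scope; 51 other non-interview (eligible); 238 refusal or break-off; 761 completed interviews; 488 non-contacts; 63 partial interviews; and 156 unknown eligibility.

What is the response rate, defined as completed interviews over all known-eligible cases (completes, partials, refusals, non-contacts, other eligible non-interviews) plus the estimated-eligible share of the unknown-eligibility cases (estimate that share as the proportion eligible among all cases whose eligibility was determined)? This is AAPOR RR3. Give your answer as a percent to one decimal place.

Num: 761
Known eligible: 761 + 63 + 238 + 488 + 51 = 1601
e = 1601 / (1601 + 361) = 1601 / 1962 = 0.8160
Estimated eligible among unknowns: 0.8160 × 156 = 127.30
Denominator: 1601 + 127.30 = 1728.30
RR3 = 761 / 1728.30 = 0.4403

44.0%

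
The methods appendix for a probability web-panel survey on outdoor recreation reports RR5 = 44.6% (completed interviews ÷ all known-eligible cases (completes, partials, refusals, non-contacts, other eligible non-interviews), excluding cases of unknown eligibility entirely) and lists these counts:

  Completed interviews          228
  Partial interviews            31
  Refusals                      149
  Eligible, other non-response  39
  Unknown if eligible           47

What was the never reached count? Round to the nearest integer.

RR5 = 228 / D = 0.446
D = 228 / 0.446 = 511.2
Remaining denominator categories sum to 447
never reached = 511.2 − 447 ≈ 64

64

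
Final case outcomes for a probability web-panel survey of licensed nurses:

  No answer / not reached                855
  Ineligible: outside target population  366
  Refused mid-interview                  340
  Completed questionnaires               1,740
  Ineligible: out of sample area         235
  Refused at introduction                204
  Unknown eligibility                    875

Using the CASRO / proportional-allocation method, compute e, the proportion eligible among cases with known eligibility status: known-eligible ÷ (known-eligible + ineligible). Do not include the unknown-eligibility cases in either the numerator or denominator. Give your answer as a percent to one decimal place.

83.9%

Declined to participate = 204 + 340 = 544
Out of scope = 366 + 235 = 601
Eligible (known) = 1740 + 544 + 855 = 3139
e = 3139 / (3139 + 601) = 3139 / 3740 = 0.8393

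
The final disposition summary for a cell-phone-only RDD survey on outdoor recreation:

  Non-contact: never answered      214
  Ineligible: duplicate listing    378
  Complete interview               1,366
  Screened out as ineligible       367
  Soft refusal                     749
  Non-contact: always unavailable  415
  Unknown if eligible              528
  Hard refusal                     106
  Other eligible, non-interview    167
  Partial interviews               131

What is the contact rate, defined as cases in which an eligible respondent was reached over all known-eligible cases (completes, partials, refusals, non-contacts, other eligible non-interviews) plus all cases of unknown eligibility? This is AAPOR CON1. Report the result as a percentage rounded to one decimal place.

Declined to participate = 106 + 749 = 855
No answer / not reached = 214 + 415 = 629
Out of scope = 367 + 378 = 745
Numerator → 1366 + 131 + 855 + 167 = 2519
Denominator → 1366 + 131 + 855 + 629 + 167 + 528 = 3676
CON1 = 2519 / 3676 = 0.6853

68.5%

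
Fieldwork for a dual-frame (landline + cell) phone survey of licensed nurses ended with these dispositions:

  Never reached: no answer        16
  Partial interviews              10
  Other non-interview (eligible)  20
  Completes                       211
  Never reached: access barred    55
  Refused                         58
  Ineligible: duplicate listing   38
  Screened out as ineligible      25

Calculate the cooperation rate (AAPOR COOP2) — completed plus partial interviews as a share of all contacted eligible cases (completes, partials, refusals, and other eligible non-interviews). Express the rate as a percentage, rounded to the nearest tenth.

73.9%

Never reached = 16 + 55 = 71
Screened out, ineligible = 25 + 38 = 63
Num = 211 + 10 = 221
Denominator = 211 + 10 + 58 + 20 = 299
COOP2 = 221 / 299 = 0.7391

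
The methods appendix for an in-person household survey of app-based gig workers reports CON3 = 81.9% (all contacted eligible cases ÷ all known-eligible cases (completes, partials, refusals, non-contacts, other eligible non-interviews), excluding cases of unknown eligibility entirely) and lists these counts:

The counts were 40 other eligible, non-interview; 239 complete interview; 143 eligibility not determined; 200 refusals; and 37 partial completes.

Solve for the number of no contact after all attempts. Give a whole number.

Top: 239 + 37 + 200 + 40 = 516
CON3 = 516 / D = 0.819
D = 516 / 0.819 = 630.0
Remaining denominator categories sum to 516
no contact after all attempts = 630.0 − 516 ≈ 114

114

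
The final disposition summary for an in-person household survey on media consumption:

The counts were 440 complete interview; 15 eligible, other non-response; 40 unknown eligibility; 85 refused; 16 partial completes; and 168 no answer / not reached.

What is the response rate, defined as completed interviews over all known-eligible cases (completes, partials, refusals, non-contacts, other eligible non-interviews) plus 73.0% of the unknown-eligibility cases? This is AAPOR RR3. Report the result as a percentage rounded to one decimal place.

Num: 440
Determined eligible: 440 + 16 + 85 + 168 + 15 = 724
e × U: 0.7300 × 40 = 29.20
Denominator: 724 + 29.20 = 753.20
RR3 = 440 / 753.20 = 0.5842

58.4%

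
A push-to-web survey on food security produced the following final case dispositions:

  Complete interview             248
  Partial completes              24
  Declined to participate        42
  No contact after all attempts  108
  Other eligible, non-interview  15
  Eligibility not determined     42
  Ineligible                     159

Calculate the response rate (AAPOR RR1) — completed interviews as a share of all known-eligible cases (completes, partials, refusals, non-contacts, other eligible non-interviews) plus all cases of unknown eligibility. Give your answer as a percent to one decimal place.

51.8%

Num = 248
Denom = 248 + 24 + 42 + 108 + 15 + 42 = 479
RR1 = 248 / 479 = 0.5177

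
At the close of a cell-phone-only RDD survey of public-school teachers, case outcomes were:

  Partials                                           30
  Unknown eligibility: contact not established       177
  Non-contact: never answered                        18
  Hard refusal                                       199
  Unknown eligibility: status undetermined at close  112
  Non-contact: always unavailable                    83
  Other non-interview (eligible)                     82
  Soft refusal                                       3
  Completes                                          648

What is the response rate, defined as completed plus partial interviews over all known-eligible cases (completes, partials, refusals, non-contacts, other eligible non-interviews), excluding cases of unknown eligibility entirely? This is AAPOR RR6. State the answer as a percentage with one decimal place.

Refused = 199 + 3 = 202
No answer / not reached = 18 + 83 = 101
Undetermined eligibility = 177 + 112 = 289
Num: 648 + 30 = 678
Denom: 648 + 30 + 202 + 101 + 82 = 1063
RR6 = 678 / 1063 = 0.6378

63.8%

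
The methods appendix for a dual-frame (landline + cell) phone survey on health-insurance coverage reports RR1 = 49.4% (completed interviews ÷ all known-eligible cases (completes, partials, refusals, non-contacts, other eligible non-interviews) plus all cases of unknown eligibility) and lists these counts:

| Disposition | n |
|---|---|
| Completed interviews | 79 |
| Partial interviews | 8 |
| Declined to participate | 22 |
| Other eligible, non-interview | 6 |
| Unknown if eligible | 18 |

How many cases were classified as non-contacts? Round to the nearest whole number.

27

RR1 = 79 / D = 0.494
D = 79 / 0.494 = 159.9
Rest of base = 133
non-contacts = 159.9 − 133 ≈ 27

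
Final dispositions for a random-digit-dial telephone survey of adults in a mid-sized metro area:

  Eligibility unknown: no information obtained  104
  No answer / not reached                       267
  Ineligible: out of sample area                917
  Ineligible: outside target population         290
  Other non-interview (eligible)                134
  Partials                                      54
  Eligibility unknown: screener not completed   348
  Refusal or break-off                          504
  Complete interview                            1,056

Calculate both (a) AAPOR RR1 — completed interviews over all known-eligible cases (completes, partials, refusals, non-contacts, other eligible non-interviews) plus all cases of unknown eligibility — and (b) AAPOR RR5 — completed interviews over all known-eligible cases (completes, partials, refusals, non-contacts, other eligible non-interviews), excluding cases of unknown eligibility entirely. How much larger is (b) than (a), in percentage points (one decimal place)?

9.6

Unknown if eligible = 348 + 104 = 452
Not eligible = 290 + 917 = 1207
Numerator: 1056
Denom: 1056 + 54 + 504 + 267 + 134 + 452 = 2467
RR1 = 1056 / 2467 = 0.4281
Denom: 1056 + 54 + 504 + 267 + 134 = 2015
RR5 = 1056 / 2015 = 0.5241
Difference = 52.41 − 42.81 = 9.60 percentage points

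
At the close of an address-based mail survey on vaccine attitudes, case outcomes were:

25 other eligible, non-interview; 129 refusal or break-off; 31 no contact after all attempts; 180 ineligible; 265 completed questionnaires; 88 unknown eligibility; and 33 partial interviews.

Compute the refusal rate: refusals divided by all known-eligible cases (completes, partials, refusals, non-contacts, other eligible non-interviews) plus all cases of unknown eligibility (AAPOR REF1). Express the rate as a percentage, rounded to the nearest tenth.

Numerator → 129
Denom → 265 + 33 + 129 + 31 + 25 + 88 = 571
REF1 = 129 / 571 = 0.2259

22.6%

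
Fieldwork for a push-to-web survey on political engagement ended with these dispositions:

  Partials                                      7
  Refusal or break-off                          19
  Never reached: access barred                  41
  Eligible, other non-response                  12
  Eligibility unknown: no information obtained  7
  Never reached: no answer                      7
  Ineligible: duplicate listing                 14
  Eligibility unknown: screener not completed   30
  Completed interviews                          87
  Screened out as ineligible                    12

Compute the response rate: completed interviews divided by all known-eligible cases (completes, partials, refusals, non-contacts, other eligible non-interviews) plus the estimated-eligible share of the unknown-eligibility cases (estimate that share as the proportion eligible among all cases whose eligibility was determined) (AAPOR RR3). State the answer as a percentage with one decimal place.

42.4%

No contact after all attempts = 7 + 41 = 48
Undetermined eligibility = 30 + 7 = 37
Ineligible = 12 + 14 = 26
Numerator: 87
Eligible (known): 87 + 7 + 19 + 48 + 12 = 173
e = 173 / (173 + 26) = 173 / 199 = 0.8693
e × U: 0.8693 × 37 = 32.16
Denominator: 173 + 32.16 = 205.16
RR3 = 87 / 205.16 = 0.4241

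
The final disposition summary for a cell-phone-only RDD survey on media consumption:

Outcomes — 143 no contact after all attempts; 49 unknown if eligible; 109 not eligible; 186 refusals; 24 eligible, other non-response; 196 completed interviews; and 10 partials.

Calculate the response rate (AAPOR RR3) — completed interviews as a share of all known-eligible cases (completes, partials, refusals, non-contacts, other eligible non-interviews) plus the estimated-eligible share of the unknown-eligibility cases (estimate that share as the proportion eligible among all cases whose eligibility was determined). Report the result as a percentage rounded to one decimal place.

Top: 196
Determined eligible: 196 + 10 + 186 + 143 + 24 = 559
e = 559 / (559 + 109) = 559 / 668 = 0.8368
Estimated eligible among unknowns: 0.8368 × 49 = 41.00
Denominator: 559 + 41.00 = 600.00
RR3 = 196 / 600.00 = 0.3267

32.7%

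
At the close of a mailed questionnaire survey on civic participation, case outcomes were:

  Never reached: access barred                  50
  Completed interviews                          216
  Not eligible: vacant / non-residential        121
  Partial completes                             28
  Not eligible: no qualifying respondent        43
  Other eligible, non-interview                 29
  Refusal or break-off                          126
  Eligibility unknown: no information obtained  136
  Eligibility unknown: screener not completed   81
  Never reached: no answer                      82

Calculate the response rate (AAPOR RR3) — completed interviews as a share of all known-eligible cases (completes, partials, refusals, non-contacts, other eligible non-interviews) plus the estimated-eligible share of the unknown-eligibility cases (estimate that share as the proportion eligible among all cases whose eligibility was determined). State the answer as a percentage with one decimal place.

Non-contacts = 82 + 50 = 132
Eligibility not determined = 81 + 136 = 217
Ineligible = 43 + 121 = 164
Num: 216
Determined eligible: 216 + 28 + 126 + 132 + 29 = 531
e = 531 / (531 + 164) = 531 / 695 = 0.7640
e × U: 0.7640 × 217 = 165.79
Base: 531 + 165.79 = 696.79
RR3 = 216 / 696.79 = 0.3100

31.0%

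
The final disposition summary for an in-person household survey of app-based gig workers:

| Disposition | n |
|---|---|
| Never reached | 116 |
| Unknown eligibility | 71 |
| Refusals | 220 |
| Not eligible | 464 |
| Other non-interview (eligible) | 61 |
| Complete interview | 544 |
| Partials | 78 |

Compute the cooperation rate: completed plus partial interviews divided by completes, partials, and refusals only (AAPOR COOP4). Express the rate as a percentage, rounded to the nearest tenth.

Num = 544 + 78 = 622
Denom = 544 + 78 + 220 = 842
COOP4 = 622 / 842 = 0.7387

73.9%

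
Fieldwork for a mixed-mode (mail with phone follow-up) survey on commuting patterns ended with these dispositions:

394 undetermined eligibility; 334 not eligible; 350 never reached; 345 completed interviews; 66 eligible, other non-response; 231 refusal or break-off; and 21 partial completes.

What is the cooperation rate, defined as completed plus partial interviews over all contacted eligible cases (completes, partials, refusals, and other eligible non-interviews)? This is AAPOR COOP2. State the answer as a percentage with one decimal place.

Num: 345 + 21 = 366
Denom: 345 + 21 + 231 + 66 = 663
COOP2 = 366 / 663 = 0.5520

55.2%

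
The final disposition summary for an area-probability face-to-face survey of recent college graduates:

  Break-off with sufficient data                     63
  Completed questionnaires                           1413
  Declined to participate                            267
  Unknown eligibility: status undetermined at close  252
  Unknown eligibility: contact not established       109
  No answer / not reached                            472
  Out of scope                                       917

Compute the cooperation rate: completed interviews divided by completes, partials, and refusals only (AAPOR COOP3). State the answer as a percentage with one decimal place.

81.1%

Unknown eligibility = 109 + 252 = 361
Num = 1413
Denom = 1413 + 63 + 267 = 1743
COOP3 = 1413 / 1743 = 0.8107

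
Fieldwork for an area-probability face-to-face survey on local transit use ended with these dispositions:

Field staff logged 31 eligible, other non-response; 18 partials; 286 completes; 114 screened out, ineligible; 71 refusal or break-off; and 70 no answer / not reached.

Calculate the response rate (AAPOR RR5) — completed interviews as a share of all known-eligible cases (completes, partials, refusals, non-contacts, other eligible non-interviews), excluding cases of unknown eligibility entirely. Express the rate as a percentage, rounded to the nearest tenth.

60.1%

Num → 286
Denominator → 286 + 18 + 71 + 70 + 31 = 476
RR5 = 286 / 476 = 0.6008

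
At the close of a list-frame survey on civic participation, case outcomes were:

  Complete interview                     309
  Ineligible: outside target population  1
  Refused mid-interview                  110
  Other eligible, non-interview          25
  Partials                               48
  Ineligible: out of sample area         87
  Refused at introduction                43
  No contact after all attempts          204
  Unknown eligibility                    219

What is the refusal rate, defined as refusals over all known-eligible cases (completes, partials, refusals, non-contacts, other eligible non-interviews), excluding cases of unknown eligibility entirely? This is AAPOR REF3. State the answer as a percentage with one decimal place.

20.7%

Refusals = 43 + 110 = 153
Out of scope = 1 + 87 = 88
Top: 153
Denom: 309 + 48 + 153 + 204 + 25 = 739
REF3 = 153 / 739 = 0.2070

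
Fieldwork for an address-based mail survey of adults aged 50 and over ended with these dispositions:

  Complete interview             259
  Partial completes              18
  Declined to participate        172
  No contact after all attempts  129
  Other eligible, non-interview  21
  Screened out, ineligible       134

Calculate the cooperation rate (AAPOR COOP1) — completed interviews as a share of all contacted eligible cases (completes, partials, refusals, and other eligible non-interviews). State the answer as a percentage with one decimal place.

55.1%

Top = 259
Base = 259 + 18 + 172 + 21 = 470
COOP1 = 259 / 470 = 0.5511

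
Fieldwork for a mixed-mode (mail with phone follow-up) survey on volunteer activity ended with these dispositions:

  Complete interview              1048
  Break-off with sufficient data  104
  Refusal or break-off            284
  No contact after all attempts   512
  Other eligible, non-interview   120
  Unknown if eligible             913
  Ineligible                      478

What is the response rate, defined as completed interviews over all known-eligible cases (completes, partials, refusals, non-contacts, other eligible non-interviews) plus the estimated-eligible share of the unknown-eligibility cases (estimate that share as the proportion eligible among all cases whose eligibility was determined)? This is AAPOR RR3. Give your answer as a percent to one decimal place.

37.3%

Num: 1048
Determined eligible: 1048 + 104 + 284 + 512 + 120 = 2068
e = 2068 / (2068 + 478) = 2068 / 2546 = 0.8123
Eligible share of unknowns: 0.8123 × 913 = 741.63
Denom: 2068 + 741.63 = 2809.63
RR3 = 1048 / 2809.63 = 0.3730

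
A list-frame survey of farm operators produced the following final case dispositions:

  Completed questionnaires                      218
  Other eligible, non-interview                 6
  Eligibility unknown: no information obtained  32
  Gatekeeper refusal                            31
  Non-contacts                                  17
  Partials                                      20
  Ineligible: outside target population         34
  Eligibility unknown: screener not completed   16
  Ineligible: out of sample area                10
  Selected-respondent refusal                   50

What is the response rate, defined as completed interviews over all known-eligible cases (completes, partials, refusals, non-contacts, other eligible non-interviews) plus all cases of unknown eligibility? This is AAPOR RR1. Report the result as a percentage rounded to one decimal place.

55.9%

Declined to participate = 31 + 50 = 81
Eligibility not determined = 16 + 32 = 48
Out of scope = 34 + 10 = 44
Top → 218
Denominator → 218 + 20 + 81 + 17 + 6 + 48 = 390
RR1 = 218 / 390 = 0.5590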